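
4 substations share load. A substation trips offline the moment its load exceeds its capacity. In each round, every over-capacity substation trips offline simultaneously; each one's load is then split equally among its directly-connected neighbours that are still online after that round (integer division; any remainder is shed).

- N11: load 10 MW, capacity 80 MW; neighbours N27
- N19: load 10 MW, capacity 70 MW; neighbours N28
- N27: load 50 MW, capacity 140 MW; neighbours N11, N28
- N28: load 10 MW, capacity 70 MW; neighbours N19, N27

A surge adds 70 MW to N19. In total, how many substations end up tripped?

2

Round 1 — N19 at 80 > 70. N19 trips offline.
  N19 sheds 80 MW to N28: 80 each.
    N28: 10+80 = 90 > 70
Round 2 — N28 trips offline.
  N28 sheds 90 MW to N27: 90 each.
    N27: 50+90 = 140 ≤ 140
No further trips.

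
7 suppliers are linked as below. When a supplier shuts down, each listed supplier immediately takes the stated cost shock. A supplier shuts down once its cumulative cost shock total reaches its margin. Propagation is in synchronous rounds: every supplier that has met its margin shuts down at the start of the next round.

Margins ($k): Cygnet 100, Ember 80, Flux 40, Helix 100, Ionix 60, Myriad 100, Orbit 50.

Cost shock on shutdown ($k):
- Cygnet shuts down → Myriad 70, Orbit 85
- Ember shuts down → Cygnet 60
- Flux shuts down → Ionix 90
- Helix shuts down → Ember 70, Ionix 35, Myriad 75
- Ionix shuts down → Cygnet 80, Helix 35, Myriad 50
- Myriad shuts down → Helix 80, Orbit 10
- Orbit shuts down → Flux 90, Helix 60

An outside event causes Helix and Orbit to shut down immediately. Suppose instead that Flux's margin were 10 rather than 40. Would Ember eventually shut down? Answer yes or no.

With Flux's margin at 10:
Round 1 — Helix, Orbit shut down (initial).
  Ember: +70 → 70 < 80
  Flux: +90 → 90 ≥ 10
  Ionix: +35 → 35 < 60
  Myriad: +75 → 75 < 100
Round 2 — Flux shuts down.
  Ionix: +90 → 125 ≥ 60
Round 3 — Ionix shuts down.
  Cygnet: +80 → 80 < 100
  Myriad: +50 → 125 ≥ 100
Round 4 — Myriad shuts down.
No further shutdowns.

no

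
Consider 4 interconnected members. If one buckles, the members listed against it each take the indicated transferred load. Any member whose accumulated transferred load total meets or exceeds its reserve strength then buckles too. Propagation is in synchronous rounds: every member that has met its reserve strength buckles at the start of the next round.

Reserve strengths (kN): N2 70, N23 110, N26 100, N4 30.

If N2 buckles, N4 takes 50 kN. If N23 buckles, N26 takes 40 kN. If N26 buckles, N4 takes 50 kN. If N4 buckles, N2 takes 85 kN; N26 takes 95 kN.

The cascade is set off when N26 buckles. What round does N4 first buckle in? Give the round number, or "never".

2

Round 1 — N26 buckles (initial).
  N4: +50 → 50 ≥ 30
Round 2 — N4 buckles.
  N2: +85 → 85 ≥ 70
Round 3 — N2 buckles.
No further bucklings.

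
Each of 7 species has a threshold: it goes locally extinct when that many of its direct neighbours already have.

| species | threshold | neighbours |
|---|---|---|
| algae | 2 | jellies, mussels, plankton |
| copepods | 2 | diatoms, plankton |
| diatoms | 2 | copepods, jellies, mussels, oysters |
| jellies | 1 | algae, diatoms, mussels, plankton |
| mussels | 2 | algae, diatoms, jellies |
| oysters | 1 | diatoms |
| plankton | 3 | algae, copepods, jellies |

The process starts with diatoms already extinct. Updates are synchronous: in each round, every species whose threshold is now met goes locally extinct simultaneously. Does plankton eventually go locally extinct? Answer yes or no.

no

Round 1 — diatoms goes locally extinct (initial).
Round 2 — checking thresholds:
  copepods: 1 of 2 neighbours < 2, not yet.
  jellies: 1 of 4 neighbours ≥ 1, goes locally extinct.
  mussels: 1 of 3 neighbours < 2, not yet.
  oysters: 1 of 1 neighbours ≥ 1, goes locally extinct.
Round 3 — checking thresholds:
  algae: 1 of 3 neighbours < 2, not yet.
  copepods: 1 of 2 neighbours < 2, not yet.
  mussels: 2 of 3 neighbours ≥ 2, goes locally extinct.
  plankton: 1 of 3 neighbours < 3, not yet.
Round 4 — checking thresholds:
  algae: 2 of 3 neighbours ≥ 2, goes locally extinct.
  copepods: 1 of 2 neighbours < 2, not yet.
  plankton: 1 of 3 neighbours < 3, not yet.
Round 5 — no new extinctions; cascade stops.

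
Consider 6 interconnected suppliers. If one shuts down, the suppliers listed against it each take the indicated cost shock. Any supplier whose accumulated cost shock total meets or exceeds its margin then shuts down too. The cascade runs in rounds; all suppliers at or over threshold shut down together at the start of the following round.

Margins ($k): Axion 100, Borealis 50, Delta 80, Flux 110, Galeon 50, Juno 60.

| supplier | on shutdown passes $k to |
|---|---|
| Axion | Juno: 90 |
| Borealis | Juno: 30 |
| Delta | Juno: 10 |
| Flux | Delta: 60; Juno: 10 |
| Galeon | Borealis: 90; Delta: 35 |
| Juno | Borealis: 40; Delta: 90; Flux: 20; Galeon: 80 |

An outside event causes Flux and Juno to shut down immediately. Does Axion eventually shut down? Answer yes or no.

no

Round 1 — Flux, Juno shut down (initial).
  Borealis: +40 → 40 < 50
  Delta: +60+90 → 150 ≥ 80
  Galeon: +80 → 80 ≥ 50
Round 2 — Delta, Galeon shut down.
  Borealis: +90 → 130 ≥ 50
Round 3 — Borealis shuts down.
No further shutdowns.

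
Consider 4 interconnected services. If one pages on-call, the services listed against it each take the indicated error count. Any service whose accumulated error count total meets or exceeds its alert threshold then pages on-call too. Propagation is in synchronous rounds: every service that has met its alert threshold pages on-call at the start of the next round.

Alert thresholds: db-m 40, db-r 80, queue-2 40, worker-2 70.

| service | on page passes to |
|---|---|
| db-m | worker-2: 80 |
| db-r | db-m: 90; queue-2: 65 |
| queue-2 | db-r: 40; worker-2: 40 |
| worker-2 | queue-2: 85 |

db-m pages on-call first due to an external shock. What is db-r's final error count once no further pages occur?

Round 1 — db-m pages on-call (initial).
  worker-2: +80 → 80 ≥ 70
Round 2 — worker-2 pages on-call.
  queue-2: +85 → 85 ≥ 40
Round 3 — queue-2 pages on-call.
  db-r: +40 → 40 < 80
No further pages.

40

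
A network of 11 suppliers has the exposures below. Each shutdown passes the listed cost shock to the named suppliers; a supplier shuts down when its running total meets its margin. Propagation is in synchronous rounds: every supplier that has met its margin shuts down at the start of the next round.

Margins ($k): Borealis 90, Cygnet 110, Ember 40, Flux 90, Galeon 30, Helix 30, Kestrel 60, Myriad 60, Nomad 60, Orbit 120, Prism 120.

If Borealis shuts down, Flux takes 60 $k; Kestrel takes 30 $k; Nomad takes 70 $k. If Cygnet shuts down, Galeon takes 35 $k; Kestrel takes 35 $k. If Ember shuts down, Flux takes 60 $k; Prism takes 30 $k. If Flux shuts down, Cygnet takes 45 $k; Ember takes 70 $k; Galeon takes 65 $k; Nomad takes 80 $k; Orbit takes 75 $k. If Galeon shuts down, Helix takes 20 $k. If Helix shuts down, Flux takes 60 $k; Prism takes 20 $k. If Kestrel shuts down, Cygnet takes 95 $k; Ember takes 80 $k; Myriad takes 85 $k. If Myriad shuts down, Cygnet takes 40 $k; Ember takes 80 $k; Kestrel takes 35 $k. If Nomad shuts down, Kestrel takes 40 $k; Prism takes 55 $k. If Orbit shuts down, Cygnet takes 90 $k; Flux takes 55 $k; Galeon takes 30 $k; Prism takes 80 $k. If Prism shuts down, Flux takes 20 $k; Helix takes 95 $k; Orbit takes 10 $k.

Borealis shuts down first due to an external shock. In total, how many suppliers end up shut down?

Round 1 — Borealis shuts down (initial).
  Flux: +60 → 60 < 90
  Kestrel: +30 → 30 < 60
  Nomad: +70 → 70 ≥ 60
Round 2 — Nomad shuts down.
  Kestrel: +40 → 70 ≥ 60
  Prism: +55 → 55 < 120
Round 3 — Kestrel shuts down.
  Cygnet: +95 → 95 < 110
  Ember: +80 → 80 ≥ 40
  Myriad: +85 → 85 ≥ 60
Round 4 — Ember, Myriad shut down.
  Cygnet: +40 → 135 ≥ 110
  Flux: +60 → 120 ≥ 90
  Prism: +30 → 85 < 120
Round 5 — Cygnet, Flux shut down.
  Galeon: +35+65 → 100 ≥ 30
  Orbit: +75 → 75 < 120
Round 6 — Galeon shuts down.
  Helix: +20 → 20 < 30
No further shutdowns.

8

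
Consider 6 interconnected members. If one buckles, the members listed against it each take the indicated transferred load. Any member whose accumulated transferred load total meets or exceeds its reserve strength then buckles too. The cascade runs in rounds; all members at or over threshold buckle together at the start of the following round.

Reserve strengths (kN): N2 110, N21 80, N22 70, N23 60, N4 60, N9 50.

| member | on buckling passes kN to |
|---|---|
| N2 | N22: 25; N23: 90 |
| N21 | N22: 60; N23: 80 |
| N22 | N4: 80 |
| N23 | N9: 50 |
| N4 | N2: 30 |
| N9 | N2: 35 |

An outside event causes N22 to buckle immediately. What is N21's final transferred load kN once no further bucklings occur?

0

Round 1 — N22 buckles (initial).
  N4: +80 → 80 ≥ 60
Round 2 — N4 buckles.
  N2: +30 → 30 < 110
No further bucklings.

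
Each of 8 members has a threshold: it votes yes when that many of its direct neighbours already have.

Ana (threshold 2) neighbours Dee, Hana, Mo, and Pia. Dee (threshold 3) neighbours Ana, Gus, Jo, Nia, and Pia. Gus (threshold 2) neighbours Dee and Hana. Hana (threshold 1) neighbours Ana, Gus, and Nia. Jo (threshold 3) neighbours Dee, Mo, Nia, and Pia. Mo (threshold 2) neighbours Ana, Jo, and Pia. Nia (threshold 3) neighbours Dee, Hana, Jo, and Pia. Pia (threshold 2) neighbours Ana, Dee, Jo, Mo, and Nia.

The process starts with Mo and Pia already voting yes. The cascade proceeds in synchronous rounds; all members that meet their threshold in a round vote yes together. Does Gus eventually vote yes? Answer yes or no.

no

Round 1 — Mo, Pia vote yes (initial).
Round 2 — checking thresholds:
  Ana: 2 of 4 neighbours ≥ 2, votes yes.
  Dee: 1 of 5 neighbours < 3, not yet.
  Jo: 2 of 4 neighbours < 3, not yet.
  Nia: 1 of 4 neighbours < 3, not yet.
Round 3 — checking thresholds:
  Dee: 2 of 5 neighbours < 3, not yet.
  Hana: 1 of 3 neighbours ≥ 1, votes yes.
  Jo: 2 of 4 neighbours < 3, not yet.
  Nia: 1 of 4 neighbours < 3, not yet.
Round 4 — no new yes votes; cascade stops.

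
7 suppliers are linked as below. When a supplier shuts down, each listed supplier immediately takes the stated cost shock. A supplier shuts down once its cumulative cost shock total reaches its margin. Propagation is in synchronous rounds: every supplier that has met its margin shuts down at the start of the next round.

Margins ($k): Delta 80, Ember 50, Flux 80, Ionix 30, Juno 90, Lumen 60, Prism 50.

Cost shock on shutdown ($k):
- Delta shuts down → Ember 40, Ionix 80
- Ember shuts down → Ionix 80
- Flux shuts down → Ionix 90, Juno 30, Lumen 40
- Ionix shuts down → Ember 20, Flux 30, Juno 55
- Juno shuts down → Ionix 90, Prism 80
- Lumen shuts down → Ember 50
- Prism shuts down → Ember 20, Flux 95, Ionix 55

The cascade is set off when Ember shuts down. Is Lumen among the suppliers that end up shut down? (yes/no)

no

Round 1 — Ember shuts down (initial).
  Ionix: +80 → 80 ≥ 30
Round 2 — Ionix shuts down.
  Flux: +30 → 30 < 80
  Juno: +55 → 55 < 90
No further shutdowns.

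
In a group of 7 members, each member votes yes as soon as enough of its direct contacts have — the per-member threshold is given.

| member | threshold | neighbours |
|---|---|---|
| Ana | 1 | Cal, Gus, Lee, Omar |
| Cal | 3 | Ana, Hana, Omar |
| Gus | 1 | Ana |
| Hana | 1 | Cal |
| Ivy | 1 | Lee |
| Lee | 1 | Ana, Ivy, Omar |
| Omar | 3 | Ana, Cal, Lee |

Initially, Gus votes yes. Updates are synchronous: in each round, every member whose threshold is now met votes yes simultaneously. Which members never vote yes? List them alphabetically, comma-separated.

Round 1 — Gus votes yes (initial).
Round 2 — checking thresholds:
  Ana: 1 of 4 neighbours ≥ 1, votes yes.
Round 3 — checking thresholds:
  Cal: 1 of 3 neighbours < 3, holds.
  Lee: 1 of 3 neighbours ≥ 1, votes yes.
  Omar: 1 of 3 neighbours < 3, holds.
Round 4 — checking thresholds:
  Cal: 1 of 3 neighbours < 3, holds.
  Ivy: 1 of 1 neighbours ≥ 1, votes yes.
  Omar: 2 of 3 neighbours < 3, holds.
Round 5 — no new yes votes; cascade stops.

Cal, Hana, Omar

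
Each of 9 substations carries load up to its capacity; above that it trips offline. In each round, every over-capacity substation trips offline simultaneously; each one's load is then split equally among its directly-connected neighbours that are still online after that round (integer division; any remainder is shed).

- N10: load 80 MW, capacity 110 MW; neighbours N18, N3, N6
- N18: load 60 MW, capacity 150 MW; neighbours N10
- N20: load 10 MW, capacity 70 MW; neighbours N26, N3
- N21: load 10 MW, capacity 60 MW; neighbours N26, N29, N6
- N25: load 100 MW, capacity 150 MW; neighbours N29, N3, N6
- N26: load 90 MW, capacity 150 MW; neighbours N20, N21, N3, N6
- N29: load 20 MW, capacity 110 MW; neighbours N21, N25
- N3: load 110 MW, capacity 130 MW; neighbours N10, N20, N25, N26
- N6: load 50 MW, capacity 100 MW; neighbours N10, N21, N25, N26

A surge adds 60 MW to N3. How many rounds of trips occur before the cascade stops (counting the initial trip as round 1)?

Round 1 — N3 at 170 > 130. N3 trips offline.
  N3 sheds 170 MW to N10, N20, N25, N26: 42 each (2 lost).
    N10: 80+42 = 122 > 110
    N20: 10+42 = 52 ≤ 70
    N25: 100+42 = 142 ≤ 150
    N26: 90+42 = 132 ≤ 150
Round 2 — N10 trips offline.
  N10 sheds 122 MW to N18, N6: 61 each.
    N18: 60+61 = 121 ≤ 150
    N6: 50+61 = 111 > 100
Round 3 — N6 trips offline.
  N6 sheds 111 MW to N21, N25, N26: 37 each.
    N21: 10+37 = 47 ≤ 60
    N25: 142+37 = 179 > 150
    N26: 132+37 = 169 > 150
Round 4 — N25, N26 trip offline.
  N25 sheds 179 MW to N29: 179 each.
    N29: 20+179 = 199 > 110
  N26 sheds 169 MW to N20, N21: 84 each (1 lost).
    N20: 52+84 = 136 > 70
    N21: 47+84 = 131 > 60
Round 5 — N20, N21, N29 trip offline.
  N20 sheds 136 MW: no online neighbours, lost.
  N21 sheds 131 MW: no online neighbours, lost.
  N29 sheds 199 MW: no online neighbours, lost.
No further trips.

5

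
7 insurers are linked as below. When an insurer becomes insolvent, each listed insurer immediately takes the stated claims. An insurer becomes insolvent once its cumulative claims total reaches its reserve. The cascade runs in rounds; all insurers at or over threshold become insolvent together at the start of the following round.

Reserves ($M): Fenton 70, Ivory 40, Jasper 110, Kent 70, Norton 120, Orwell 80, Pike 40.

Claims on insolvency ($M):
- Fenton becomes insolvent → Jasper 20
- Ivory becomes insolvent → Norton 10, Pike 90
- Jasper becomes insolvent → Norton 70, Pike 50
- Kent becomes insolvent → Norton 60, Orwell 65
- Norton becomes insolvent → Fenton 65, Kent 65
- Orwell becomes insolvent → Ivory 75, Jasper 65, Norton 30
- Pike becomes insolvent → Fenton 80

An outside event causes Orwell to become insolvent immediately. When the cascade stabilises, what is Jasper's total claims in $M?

Round 1 — Orwell becomes insolvent (initial).
  Ivory: +75 → 75 ≥ 40
  Jasper: +65 → 65 < 110
  Norton: +30 → 30 < 120
Round 2 — Ivory becomes insolvent.
  Norton: +10 → 40 < 120
  Pike: +90 → 90 ≥ 40
Round 3 — Pike becomes insolvent.
  Fenton: +80 → 80 ≥ 70
Round 4 — Fenton becomes insolvent.
  Jasper: +20 → 85 < 110
No further insolvencies.

85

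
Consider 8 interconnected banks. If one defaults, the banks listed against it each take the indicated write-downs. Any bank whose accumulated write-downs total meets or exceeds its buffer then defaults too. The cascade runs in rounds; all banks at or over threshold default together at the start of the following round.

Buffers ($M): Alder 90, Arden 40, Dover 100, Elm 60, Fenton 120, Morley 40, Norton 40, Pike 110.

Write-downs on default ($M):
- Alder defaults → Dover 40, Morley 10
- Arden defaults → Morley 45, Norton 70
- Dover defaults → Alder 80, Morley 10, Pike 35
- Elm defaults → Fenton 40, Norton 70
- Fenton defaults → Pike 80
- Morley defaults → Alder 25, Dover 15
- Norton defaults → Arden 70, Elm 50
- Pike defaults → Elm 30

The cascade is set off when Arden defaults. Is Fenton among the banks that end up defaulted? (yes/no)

no

Round 1 — Arden defaults (initial).
  Morley: +45 → 45 ≥ 40
  Norton: +70 → 70 ≥ 40
Round 2 — Morley, Norton default.
  Alder: +25 → 25 < 90
  Dover: +15 → 15 < 100
  Elm: +50 → 50 < 60
No further defaults.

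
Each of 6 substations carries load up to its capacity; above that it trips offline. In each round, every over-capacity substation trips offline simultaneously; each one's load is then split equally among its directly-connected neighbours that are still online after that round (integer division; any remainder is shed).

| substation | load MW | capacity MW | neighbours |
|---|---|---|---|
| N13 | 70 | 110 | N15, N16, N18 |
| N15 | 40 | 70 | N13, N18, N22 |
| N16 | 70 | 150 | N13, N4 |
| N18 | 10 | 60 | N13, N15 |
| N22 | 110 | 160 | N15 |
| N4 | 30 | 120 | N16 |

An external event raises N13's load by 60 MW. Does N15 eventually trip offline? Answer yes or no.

yes

Round 1 — N13 at 130 > 110. N13 trips offline.
  N13 sheds 130 MW to N15, N16, N18: 43 each (1 lost).
    N15: 40+43 = 83 > 70
    N16: 70+43 = 113 ≤ 150
    N18: 10+43 = 53 ≤ 60
Round 2 — N15 trips offline.
  N15 sheds 83 MW to N18, N22: 41 each (1 lost).
    N18: 53+41 = 94 > 60
    N22: 110+41 = 151 ≤ 160
Round 3 — N18 trips offline.
  N18 sheds 94 MW: no online neighbours, lost.
No further trips.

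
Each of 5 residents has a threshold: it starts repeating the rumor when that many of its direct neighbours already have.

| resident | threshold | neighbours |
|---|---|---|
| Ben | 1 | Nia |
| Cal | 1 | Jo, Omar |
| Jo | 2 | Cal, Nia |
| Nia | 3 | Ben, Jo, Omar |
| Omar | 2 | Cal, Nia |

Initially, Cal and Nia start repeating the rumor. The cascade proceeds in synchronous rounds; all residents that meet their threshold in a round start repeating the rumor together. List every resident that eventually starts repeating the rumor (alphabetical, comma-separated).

Ben, Cal, Jo, Nia, Omar

Round 1 — Cal, Nia start repeating the rumor (initial).
Round 2 — checking thresholds:
  Ben: 1 of 1 neighbours ≥ 1, starts repeating the rumor.
  Jo: 2 of 2 neighbours ≥ 2, starts repeating the rumor.
  Omar: 2 of 2 neighbours ≥ 2, starts repeating the rumor.
Round 3 — no new spreads; cascade stops.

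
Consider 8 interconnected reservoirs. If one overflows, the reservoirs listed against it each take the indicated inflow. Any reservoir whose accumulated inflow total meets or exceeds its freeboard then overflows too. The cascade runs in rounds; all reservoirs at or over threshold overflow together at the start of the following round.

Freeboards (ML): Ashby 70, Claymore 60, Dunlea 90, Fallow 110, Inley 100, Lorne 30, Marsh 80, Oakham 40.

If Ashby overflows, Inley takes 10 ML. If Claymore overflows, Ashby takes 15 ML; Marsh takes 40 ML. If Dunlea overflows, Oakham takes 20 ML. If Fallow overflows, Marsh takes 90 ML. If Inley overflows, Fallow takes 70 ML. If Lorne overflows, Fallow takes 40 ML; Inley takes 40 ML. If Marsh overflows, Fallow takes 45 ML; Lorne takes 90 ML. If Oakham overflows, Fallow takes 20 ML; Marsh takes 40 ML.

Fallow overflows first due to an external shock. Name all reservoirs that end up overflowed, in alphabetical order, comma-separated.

Round 1 — Fallow overflows (initial).
  Marsh: +90 → 90 ≥ 80
Round 2 — Marsh overflows.
  Lorne: +90 → 90 ≥ 30
Round 3 — Lorne overflows.
  Inley: +40 → 40 < 100
No further overflows.

Fallow, Lorne, Marsh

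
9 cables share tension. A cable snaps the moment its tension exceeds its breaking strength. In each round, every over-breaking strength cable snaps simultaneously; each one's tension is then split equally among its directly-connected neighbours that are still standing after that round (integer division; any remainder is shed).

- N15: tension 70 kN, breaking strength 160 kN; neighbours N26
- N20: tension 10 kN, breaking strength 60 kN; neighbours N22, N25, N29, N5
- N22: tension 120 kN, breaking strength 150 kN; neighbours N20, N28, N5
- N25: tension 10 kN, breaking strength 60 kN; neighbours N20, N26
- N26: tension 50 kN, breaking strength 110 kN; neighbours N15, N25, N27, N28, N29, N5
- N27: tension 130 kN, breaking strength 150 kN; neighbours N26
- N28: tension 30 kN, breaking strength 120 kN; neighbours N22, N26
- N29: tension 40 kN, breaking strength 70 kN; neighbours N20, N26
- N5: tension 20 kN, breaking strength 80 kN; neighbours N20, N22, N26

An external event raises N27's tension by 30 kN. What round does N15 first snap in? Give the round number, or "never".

Round 1 — N27 at 160 > 150. N27 snaps.
  N27 sheds 160 kN to N26: 160 each.
    N26: 50+160 = 210 > 110
Round 2 — N26 snaps.
  N26 sheds 210 kN to N15, N25, N28, N29, N5: 42 each.
    N15: 70+42 = 112 ≤ 160
    N25: 10+42 = 52 ≤ 60
    N28: 30+42 = 72 ≤ 120
    N29: 40+42 = 82 > 70
    N5: 20+42 = 62 ≤ 80
Round 3 — N29 snaps.
  N29 sheds 82 kN to N20: 82 each.
    N20: 10+82 = 92 > 60
Round 4 — N20 snaps.
  N20 sheds 92 kN to N22, N25, N5: 30 each (2 lost).
    N22: 120+30 = 150 ≤ 150
    N25: 52+30 = 82 > 60
    N5: 62+30 = 92 > 80
Round 5 — N25, N5 snap.
  N25 sheds 82 kN: no online neighbours, lost.
  N5 sheds 92 kN to N22: 92 each.
    N22: 150+92 = 242 > 150
Round 6 — N22 snaps.
  N22 sheds 242 kN to N28: 242 each.
    N28: 72+242 = 314 > 120
Round 7 — N28 snaps.
  N28 sheds 314 kN: no online neighbours, lost.
No further breaks.

never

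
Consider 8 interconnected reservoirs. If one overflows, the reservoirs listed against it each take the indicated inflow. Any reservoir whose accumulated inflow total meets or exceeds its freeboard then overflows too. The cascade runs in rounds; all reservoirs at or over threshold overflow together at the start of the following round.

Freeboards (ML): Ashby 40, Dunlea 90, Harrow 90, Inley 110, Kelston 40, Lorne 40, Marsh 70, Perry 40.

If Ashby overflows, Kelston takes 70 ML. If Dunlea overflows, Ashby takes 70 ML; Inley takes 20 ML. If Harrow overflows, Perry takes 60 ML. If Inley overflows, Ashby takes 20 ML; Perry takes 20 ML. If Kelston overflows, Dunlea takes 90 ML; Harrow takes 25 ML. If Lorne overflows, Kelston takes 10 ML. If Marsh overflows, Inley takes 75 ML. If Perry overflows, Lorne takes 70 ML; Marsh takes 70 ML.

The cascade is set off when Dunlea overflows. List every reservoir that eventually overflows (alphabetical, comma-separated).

Round 1 — Dunlea overflows (initial).
  Ashby: +70 → 70 ≥ 40
  Inley: +20 → 20 < 110
Round 2 — Ashby overflows.
  Kelston: +70 → 70 ≥ 40
Round 3 — Kelston overflows.
  Harrow: +25 → 25 < 90
No further overflows.

Ashby, Dunlea, Kelston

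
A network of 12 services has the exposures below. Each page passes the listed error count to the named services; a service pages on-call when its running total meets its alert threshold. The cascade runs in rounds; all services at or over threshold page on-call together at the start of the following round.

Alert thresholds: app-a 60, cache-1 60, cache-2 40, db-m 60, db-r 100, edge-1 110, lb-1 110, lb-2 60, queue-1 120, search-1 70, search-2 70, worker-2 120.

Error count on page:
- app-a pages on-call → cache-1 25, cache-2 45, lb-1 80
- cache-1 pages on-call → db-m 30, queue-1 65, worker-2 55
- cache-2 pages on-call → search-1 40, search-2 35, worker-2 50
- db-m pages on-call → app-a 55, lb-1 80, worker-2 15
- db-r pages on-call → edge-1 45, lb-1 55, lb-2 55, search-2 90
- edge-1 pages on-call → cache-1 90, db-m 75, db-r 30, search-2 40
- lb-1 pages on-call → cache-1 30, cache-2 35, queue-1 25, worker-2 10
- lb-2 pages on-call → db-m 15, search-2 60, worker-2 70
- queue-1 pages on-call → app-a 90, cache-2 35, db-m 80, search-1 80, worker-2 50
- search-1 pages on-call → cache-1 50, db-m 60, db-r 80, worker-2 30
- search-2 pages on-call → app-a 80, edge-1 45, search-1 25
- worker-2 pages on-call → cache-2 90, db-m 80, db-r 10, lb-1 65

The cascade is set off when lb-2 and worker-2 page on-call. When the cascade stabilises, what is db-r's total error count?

10

Round 1 — lb-2, worker-2 page on-call (initial).
  cache-2: +90 → 90 ≥ 40
  db-m: +15+80 → 95 ≥ 60
  db-r: +10 → 10 < 100
  lb-1: +65 → 65 < 110
  search-2: +60 → 60 < 70
Round 2 — cache-2, db-m page on-call.
  app-a: +55 → 55 < 60
  lb-1: +80 → 145 ≥ 110
  search-1: +40 → 40 < 70
  search-2: +35 → 95 ≥ 70
Round 3 — lb-1, search-2 page on-call.
  app-a: +80 → 135 ≥ 60
  cache-1: +30 → 30 < 60
  edge-1: +45 → 45 < 110
  queue-1: +25 → 25 < 120
  search-1: +25 → 65 < 70
Round 4 — app-a pages on-call.
  cache-1: +25 → 55 < 60
No further pages.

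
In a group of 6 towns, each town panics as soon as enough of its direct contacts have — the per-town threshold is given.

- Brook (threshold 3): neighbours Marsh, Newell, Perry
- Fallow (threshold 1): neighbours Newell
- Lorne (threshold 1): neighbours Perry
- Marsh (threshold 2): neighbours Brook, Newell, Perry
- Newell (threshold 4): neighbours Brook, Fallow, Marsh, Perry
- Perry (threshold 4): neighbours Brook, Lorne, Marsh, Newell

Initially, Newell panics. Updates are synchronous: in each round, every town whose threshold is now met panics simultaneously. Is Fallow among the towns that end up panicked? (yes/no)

yes

Round 1 — Newell panics (initial).
Round 2 — checking thresholds:
  Brook: 1 of 3 neighbours < 3, below threshold.
  Fallow: 1 of 1 neighbours ≥ 1, panics.
  Marsh: 1 of 3 neighbours < 2, below threshold.
  Perry: 1 of 4 neighbours < 4, below threshold.
Round 3 — no new panics; cascade stops.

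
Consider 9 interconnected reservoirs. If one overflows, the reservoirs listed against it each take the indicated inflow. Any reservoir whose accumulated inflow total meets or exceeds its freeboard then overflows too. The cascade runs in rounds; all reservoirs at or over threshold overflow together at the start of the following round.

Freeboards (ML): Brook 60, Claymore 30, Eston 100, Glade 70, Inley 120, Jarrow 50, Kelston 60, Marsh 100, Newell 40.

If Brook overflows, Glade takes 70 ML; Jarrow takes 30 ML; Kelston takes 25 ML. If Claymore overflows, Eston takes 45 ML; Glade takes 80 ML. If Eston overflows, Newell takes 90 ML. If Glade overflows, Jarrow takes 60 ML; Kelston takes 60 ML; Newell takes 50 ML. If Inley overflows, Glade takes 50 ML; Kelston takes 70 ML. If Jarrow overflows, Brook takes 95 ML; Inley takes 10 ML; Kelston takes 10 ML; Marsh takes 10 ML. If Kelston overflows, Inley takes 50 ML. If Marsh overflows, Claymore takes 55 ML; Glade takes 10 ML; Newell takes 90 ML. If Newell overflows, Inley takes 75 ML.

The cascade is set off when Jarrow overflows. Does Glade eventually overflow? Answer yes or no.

Round 1 — Jarrow overflows (initial).
  Brook: +95 → 95 ≥ 60
  Inley: +10 → 10 < 120
  Kelston: +10 → 10 < 60
  Marsh: +10 → 10 < 100
Round 2 — Brook overflows.
  Glade: +70 → 70 ≥ 70
  Kelston: +25 → 35 < 60
Round 3 — Glade overflows.
  Kelston: +60 → 95 ≥ 60
  Newell: +50 → 50 ≥ 40
Round 4 — Kelston, Newell overflow.
  Inley: +50+75 → 135 ≥ 120
Round 5 — Inley overflows.
No further overflows.

yes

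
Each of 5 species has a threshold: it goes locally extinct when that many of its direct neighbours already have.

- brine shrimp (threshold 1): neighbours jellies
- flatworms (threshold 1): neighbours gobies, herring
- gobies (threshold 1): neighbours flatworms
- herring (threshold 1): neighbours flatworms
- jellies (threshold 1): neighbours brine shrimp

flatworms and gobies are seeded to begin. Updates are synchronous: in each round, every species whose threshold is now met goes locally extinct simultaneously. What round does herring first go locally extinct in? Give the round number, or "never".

Round 1 — flatworms, gobies go locally extinct (initial).
Round 2 — checking thresholds:
  herring: 1 of 1 neighbours ≥ 1, goes locally extinct.
Round 3 — no new extinctions; cascade stops.

2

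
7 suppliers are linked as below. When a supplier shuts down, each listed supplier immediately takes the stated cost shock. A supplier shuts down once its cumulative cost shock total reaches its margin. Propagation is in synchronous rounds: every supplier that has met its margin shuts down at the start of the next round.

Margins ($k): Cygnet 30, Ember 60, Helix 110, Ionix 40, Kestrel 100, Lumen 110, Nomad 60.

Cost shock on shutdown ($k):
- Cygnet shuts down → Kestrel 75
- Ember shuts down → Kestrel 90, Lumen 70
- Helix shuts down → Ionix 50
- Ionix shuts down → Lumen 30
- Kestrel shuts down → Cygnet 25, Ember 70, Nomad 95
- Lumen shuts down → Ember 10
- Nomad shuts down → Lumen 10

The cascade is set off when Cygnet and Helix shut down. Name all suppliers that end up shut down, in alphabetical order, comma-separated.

Round 1 — Cygnet, Helix shut down (initial).
  Ionix: +50 → 50 ≥ 40
  Kestrel: +75 → 75 < 100
Round 2 — Ionix shuts down.
  Lumen: +30 → 30 < 110
No further shutdowns.

Cygnet, Helix, Ionix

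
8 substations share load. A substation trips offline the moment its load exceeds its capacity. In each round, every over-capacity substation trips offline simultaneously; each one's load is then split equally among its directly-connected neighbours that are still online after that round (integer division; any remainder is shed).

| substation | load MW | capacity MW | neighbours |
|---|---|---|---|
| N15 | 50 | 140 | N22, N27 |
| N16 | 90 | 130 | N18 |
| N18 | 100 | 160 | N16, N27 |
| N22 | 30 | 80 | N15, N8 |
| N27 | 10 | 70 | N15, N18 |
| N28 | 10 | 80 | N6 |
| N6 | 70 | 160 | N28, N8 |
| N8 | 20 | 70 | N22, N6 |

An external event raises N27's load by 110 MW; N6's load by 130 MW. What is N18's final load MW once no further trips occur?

Round 1 — N27 at 120 > 70; N6 at 200 > 160. N27, N6 trip offline.
  N27 sheds 120 MW to N15, N18: 60 each.
    N15: 50+60 = 110 ≤ 140
    N18: 100+60 = 160 ≤ 160
  N6 sheds 200 MW to N28, N8: 100 each.
    N28: 10+100 = 110 > 80
    N8: 20+100 = 120 > 70
Round 2 — N28, N8 trip offline.
  N28 sheds 110 MW: no online neighbours, lost.
  N8 sheds 120 MW to N22: 120 each.
    N22: 30+120 = 150 > 80
Round 3 — N22 trips offline.
  N22 sheds 150 MW to N15: 150 each.
    N15: 110+150 = 260 > 140
Round 4 — N15 trips offline.
  N15 sheds 260 MW: no online neighbours, lost.
No further trips.

160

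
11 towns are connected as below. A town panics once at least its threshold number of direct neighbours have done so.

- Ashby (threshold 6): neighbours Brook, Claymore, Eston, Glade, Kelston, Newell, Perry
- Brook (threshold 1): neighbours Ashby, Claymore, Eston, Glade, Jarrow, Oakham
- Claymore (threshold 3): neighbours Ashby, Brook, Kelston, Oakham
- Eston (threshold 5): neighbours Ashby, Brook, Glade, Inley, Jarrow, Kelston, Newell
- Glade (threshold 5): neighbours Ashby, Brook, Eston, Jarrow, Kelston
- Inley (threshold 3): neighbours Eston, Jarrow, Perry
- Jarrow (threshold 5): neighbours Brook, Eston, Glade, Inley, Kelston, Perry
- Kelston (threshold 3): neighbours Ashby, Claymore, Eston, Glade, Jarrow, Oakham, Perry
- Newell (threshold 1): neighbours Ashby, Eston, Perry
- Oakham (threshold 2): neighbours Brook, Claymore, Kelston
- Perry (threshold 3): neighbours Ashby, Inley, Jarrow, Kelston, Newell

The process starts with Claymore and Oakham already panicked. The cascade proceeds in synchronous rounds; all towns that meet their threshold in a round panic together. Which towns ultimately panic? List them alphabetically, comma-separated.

Brook, Claymore, Oakham

Round 1 — Claymore, Oakham panic (initial).
Round 2 — checking thresholds:
  Ashby: 1 of 7 neighbours < 6, not yet.
  Brook: 2 of 6 neighbours ≥ 1, panics.
  Kelston: 2 of 7 neighbours < 3, not yet.
Round 3 — no new panics; cascade stops.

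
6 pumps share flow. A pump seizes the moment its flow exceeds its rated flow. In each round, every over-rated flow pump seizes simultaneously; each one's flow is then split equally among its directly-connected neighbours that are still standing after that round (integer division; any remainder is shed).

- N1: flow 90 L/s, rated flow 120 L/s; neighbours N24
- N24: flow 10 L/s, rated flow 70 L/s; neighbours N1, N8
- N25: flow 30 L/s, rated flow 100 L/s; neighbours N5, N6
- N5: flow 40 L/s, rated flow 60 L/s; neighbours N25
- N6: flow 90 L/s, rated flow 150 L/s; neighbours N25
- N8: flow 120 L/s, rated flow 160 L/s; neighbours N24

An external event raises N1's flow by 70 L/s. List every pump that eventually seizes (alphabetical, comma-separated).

Round 1 — N1 at 160 > 120. N1 seizes.
  N1 sheds 160 L/s to N24: 160 each.
    N24: 10+160 = 170 > 70
Round 2 — N24 seizes.
  N24 sheds 170 L/s to N8: 170 each.
    N8: 120+170 = 290 > 160
Round 3 — N8 seizes.
  N8 sheds 290 L/s: no online neighbours, lost.
No further seizures.

N1, N24, N8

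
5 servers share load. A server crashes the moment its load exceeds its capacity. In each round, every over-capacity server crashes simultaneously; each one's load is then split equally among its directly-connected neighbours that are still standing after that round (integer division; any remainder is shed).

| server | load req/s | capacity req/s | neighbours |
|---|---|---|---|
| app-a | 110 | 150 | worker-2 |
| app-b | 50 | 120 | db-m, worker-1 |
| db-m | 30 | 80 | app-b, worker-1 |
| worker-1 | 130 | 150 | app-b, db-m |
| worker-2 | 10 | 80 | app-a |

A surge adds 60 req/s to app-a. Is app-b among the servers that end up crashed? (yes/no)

Round 1 — app-a at 170 > 150. app-a crashes.
  app-a sheds 170 req/s to worker-2: 170 each.
    worker-2: 10+170 = 180 > 80
Round 2 — worker-2 crashes.
  worker-2 sheds 180 req/s: no online neighbours, lost.
No further crashes.

no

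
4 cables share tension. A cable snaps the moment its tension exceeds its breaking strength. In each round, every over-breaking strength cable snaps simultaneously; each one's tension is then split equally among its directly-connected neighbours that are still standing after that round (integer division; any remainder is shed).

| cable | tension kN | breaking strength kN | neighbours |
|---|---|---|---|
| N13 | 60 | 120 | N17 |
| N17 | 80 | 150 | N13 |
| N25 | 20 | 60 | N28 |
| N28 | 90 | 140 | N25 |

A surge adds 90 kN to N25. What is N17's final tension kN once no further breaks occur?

80

Round 1 — N25 at 110 > 60. N25 snaps.
  N25 sheds 110 kN to N28: 110 each.
    N28: 90+110 = 200 > 140
Round 2 — N28 snaps.
  N28 sheds 200 kN: no online neighbours, lost.
No further breaks.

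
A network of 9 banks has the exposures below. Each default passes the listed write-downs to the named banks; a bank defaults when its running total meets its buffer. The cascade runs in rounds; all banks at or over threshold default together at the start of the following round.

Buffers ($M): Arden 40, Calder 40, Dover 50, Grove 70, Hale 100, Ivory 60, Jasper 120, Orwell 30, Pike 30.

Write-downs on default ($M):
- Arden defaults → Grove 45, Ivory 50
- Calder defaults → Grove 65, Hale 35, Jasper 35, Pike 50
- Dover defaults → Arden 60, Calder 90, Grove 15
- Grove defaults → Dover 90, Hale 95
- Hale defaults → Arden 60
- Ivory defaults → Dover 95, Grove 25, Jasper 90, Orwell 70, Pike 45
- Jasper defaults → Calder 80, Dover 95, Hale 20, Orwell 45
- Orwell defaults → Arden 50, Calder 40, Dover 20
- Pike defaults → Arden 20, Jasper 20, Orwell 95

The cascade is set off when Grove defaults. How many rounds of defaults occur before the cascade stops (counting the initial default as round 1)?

Round 1 — Grove defaults (initial).
  Dover: +90 → 90 ≥ 50
  Hale: +95 → 95 < 100
Round 2 — Dover defaults.
  Arden: +60 → 60 ≥ 40
  Calder: +90 → 90 ≥ 40
Round 3 — Arden, Calder default.
  Hale: +35 → 130 ≥ 100
  Ivory: +50 → 50 < 60
  Jasper: +35 → 35 < 120
  Pike: +50 → 50 ≥ 30
Round 4 — Hale, Pike default.
  Jasper: +20 → 55 < 120
  Orwell: +95 → 95 ≥ 30
Round 5 — Orwell defaults.
No further defaults.

5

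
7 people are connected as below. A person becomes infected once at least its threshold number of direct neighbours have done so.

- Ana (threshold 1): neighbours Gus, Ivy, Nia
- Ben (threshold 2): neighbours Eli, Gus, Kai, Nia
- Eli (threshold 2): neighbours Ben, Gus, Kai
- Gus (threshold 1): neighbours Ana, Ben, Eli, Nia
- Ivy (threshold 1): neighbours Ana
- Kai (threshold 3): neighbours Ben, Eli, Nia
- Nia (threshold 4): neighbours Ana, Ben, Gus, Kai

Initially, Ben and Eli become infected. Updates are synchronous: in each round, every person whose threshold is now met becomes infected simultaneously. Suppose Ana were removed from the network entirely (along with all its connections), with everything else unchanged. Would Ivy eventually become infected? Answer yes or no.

With Ana removed:
Round 1 — Ben, Eli become infected (initial).
Round 2 — checking thresholds:
  Gus: 2 of 3 neighbours ≥ 1, becomes infected.
  Kai: 2 of 3 neighbours < 3, below threshold.
  Nia: 1 of 3 neighbours < 4, below threshold.
Round 3 — no new infections; cascade stops.

no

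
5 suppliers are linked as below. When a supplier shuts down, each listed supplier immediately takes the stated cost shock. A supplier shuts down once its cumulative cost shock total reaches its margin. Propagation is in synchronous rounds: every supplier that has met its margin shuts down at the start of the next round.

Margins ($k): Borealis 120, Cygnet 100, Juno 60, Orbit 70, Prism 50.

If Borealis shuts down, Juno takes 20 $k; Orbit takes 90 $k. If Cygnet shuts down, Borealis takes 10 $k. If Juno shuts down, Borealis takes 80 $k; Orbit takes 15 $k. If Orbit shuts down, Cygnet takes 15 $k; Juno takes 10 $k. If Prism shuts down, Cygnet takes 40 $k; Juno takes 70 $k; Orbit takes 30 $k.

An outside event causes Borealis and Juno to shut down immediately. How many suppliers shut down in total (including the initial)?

Round 1 — Borealis, Juno shut down (initial).
  Orbit: +90+15 → 105 ≥ 70
Round 2 — Orbit shuts down.
  Cygnet: +15 → 15 < 100
No further shutdowns.

3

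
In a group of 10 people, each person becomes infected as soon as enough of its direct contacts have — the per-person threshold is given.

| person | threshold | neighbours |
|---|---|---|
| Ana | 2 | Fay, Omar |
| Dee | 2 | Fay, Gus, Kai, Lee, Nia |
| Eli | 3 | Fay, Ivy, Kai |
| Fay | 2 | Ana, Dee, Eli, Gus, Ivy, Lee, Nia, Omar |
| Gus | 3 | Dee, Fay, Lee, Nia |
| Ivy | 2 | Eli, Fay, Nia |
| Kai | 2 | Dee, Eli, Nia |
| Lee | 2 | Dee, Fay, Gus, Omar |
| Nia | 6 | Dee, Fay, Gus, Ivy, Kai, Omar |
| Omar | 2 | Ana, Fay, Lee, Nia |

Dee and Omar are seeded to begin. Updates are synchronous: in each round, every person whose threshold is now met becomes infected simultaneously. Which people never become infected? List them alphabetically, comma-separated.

Eli, Ivy, Kai, Nia

Round 1 — Dee, Omar become infected (initial).
Round 2 — checking thresholds:
  Ana: 1 of 2 neighbours < 2, below threshold.
  Fay: 2 of 8 neighbours ≥ 2, becomes infected.
  Gus: 1 of 4 neighbours < 3, below threshold.
  Kai: 1 of 3 neighbours < 2, below threshold.
  Lee: 2 of 4 neighbours ≥ 2, becomes infected.
  Nia: 2 of 6 neighbours < 6, below threshold.
Round 3 — checking thresholds:
  Ana: 2 of 2 neighbours ≥ 2, becomes infected.
  Eli: 1 of 3 neighbours < 3, below threshold.
  Gus: 3 of 4 neighbours ≥ 3, becomes infected.
  Ivy: 1 of 3 neighbours < 2, below threshold.
  Kai: 1 of 3 neighbours < 2, below threshold.
  Nia: 3 of 6 neighbours < 6, below threshold.
Round 4 — no new infections; cascade stops.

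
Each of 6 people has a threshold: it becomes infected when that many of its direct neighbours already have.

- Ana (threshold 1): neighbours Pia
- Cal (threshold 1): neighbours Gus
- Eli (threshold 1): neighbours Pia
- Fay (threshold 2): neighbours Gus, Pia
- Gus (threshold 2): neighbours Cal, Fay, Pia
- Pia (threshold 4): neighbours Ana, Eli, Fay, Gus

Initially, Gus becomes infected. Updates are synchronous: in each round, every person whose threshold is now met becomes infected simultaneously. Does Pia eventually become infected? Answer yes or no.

Round 1 — Gus becomes infected (initial).
Round 2 — checking thresholds:
  Cal: 1 of 1 neighbours ≥ 1, becomes infected.
  Fay: 1 of 2 neighbours < 2, holds.
  Pia: 1 of 4 neighbours < 4, holds.
Round 3 — no new infections; cascade stops.

no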